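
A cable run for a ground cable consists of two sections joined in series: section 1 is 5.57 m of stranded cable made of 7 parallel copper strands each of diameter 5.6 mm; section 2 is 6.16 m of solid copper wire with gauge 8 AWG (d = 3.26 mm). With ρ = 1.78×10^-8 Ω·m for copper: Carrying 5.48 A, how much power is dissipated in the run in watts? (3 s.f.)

0.412 W

Section 1: A_strand = π(2.8000e-03)² = 2.463e-05 m²; R₁ = ρL/(N·A_s) = (1.78×10^-8)(5.57)/(7×2.463e-05) = 5.751×10^-4 Ω
Section 2: A = π(3.26/2 mm)² = π(1.6300e-03 m)² = 8.347e-06 m²
R₂ = (1.78×10^-8)(6.16)/(8.347e-06) = 0.01314 Ω
R = R₁ + R₂ = 0.01371 Ω
P = I²R = (5.48)² × 0.01371 = 0.412 W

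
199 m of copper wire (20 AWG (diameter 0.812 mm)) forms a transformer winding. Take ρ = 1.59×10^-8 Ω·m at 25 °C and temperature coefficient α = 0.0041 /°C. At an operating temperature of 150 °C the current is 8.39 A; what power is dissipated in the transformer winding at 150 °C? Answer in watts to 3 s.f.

651 W

A = π(0.812/2 mm)² = π(4.0600e-04 m)² = 5.178e-07 m²
R₍25₎ = ρL/A = (1.59×10^-8)(199)/(5.178e-07) = 6.11 Ω
R₍150₎ = R₍25₎(1 + αΔT) = 6.11 × (1 + 0.0041×125) = 9.242 Ω
P = I²R = (8.39)² × 9.242 = 651 W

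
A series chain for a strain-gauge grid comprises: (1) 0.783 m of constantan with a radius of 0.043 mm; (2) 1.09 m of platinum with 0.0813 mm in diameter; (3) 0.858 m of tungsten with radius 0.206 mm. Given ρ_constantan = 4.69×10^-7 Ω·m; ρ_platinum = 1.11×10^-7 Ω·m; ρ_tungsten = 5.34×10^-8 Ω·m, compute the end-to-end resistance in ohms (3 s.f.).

Seg 1: A = πr² = π(4.3000e-05 m)² = 5.809e-09 m²
R_1 = (4.69×10^-7)(0.783)/(5.809e-09) = 63.22 Ω
Seg 2: A = π(d/2)² = π(4.0650e-05 m)² = 5.191e-09 m²
R_2 = (1.11×10^-7)(1.09)/(5.191e-09) = 23.31 Ω
Seg 3: A = πr² = π(2.0600e-04 m)² = 1.333e-07 m²
R_3 = (5.34×10^-8)(0.858)/(1.333e-07) = 0.3437 Ω
R_total = R_1 + R_2 + R_3 = 86.9 Ω

86.9 Ω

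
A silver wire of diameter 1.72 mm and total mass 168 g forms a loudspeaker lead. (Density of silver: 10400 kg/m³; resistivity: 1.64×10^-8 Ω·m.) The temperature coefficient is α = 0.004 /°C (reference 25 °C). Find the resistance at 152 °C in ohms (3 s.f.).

0.0740 Ω

A = π(d/2)² = π(8.6000e-04 m)² = 2.3235e-06 m²
L = m/(density·A) = 0.168/(10400×2.3235e-06) = 6.952 m
R = ρL/A = (1.64×10^-8)(6.952)/(2.3235e-06) = 0.04907 Ω
R(152 °C) = 0.04907 × (1 + 0.004×127) = 0.0740 Ω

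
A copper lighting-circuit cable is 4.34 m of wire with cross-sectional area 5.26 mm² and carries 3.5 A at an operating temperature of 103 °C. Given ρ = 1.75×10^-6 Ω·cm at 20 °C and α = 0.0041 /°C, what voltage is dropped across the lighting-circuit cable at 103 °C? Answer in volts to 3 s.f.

0.0677 V

ρ = 1.75×10^-6 Ω·cm = 1.75×10^-8 Ω·m
A = 5.26 mm² = 5.260e-06 m²
R₍20₎ = ρL/A = (1.75×10^-8)(4.34)/(5.260e-06) = 0.01444 Ω
R₍103₎ = R₍20₎(1 + αΔT) = 0.01444 × (1 + 0.0041×83) = 0.01935 Ω
V = IR = 3.5 × 0.01935 = 0.0677 V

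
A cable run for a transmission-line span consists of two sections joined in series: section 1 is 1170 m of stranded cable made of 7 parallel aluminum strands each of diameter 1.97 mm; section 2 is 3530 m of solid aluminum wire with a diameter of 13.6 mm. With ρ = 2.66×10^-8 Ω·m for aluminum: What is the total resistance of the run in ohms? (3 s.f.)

Section 1: A_strand = π(9.8500e-04)² = 3.048e-06 m²; R₁ = ρL/(N·A_s) = (2.66×10^-8)(1170)/(7×3.048e-06) = 1.459 Ω
Section 2: A = π(d/2)² = π(6.8000e-03 m)² = 1.453e-04 m²
R₂ = (2.66×10^-8)(3530)/(1.453e-04) = 0.6464 Ω
R = R₁ + R₂ = 2.11 Ω

2.11 Ω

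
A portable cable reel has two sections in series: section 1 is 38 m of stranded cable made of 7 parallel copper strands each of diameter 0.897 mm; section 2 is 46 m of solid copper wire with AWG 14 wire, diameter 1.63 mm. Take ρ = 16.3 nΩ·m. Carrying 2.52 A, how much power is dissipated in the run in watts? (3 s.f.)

3.17 W

ρ = 16.3 nΩ·m = 1.63×10^-8 Ω·m
Section 1: A_strand = π(4.4850e-04)² = 6.319e-07 m²; R₁ = ρL/(N·A_s) = (1.63×10^-8)(38)/(7×6.319e-07) = 0.14 Ω
Section 2: A = π(1.63/2 mm)² = π(8.1500e-04 m)² = 2.087e-06 m²
R₂ = (1.63×10^-8)(46)/(2.087e-06) = 0.3593 Ω
R = R₁ + R₂ = 0.4993 Ω
P = I²R = (2.52)² × 0.4993 = 3.17 W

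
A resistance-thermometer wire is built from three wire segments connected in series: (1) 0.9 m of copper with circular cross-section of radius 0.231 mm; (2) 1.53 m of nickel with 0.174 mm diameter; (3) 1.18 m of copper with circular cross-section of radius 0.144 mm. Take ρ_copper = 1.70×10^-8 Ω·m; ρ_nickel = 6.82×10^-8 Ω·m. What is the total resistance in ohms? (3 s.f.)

Seg 1: A = πr² = π(2.3100e-04 m)² = 1.676e-07 m²
R_1 = (1.70×10^-8)(0.9)/(1.676e-07) = 0.09127 Ω
Seg 2: A = π(d/2)² = π(8.7000e-05 m)² = 2.378e-08 m²
R_2 = (6.82×10^-8)(1.53)/(2.378e-08) = 4.388 Ω
Seg 3: A = πr² = π(1.4400e-04 m)² = 6.514e-08 m²
R_3 = (1.70×10^-8)(1.18)/(6.514e-08) = 0.3079 Ω
R_total = R_1 + R_2 + R_3 = 4.79 Ω

4.79 Ω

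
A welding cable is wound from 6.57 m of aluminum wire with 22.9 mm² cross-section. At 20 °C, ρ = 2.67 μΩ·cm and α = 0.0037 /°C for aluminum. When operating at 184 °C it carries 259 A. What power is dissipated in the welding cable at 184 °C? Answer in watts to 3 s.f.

ρ = 2.67 μΩ·cm = 2.67×10^-8 Ω·m
A = 22.9 mm² = 2.290e-05 m²
R₍20₎ = ρL/A = (2.67×10^-8)(6.57)/(2.290e-05) = 0.00766 Ω
R₍184₎ = R₍20₎(1 + αΔT) = 0.00766 × (1 + 0.0037×164) = 0.01231 Ω
P = I²R = (259)² × 0.01231 = 826 W

826 W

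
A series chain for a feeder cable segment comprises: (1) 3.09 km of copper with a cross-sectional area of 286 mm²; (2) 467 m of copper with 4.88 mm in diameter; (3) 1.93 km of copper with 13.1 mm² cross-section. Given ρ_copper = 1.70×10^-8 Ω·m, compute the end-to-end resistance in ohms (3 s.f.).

Seg 1: A = 286 mm² = 2.860e-04 m²
R_1 = (1.70×10^-8)(3090)/(2.860e-04) = 0.1837 Ω
Seg 2: A = π(d/2)² = π(2.4400e-03 m)² = 1.870e-05 m²
R_2 = (1.70×10^-8)(467)/(1.870e-05) = 0.4245 Ω
Seg 3: A = 13.1 mm² = 1.310e-05 m²
R_3 = (1.70×10^-8)(1930)/(1.310e-05) = 2.505 Ω
R_total = R_1 + R_2 + R_3 = 3.11 Ω

3.11 Ω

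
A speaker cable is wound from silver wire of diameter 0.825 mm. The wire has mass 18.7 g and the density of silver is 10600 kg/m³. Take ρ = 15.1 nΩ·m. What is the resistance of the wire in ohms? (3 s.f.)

ρ = 15.1 nΩ·m = 1.51×10^-8 Ω·m
A = π(d/2)² = π(4.1250e-04 m)² = 5.3456e-07 m²
L = m/(density·A) = 0.0187/(10600×5.3456e-07) = 3.3 m
R = ρL/A = (1.51×10^-8)(3.3)/(5.3456e-07) = 0.0932 Ω

0.0932 Ω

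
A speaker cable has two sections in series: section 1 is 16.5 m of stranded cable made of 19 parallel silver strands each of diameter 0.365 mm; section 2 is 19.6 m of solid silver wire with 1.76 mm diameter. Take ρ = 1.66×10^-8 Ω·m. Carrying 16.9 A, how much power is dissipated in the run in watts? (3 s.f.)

77.5 W

Section 1: A_strand = π(1.8250e-04)² = 1.046e-07 m²; R₁ = ρL/(N·A_s) = (1.66×10^-8)(16.5)/(19×1.046e-07) = 0.1378 Ω
Section 2: A = π(d/2)² = π(8.8000e-04 m)² = 2.433e-06 m²
R₂ = (1.66×10^-8)(19.6)/(2.433e-06) = 0.1337 Ω
R = R₁ + R₂ = 0.2715 Ω
P = I²R = (16.9)² × 0.2715 = 77.5 W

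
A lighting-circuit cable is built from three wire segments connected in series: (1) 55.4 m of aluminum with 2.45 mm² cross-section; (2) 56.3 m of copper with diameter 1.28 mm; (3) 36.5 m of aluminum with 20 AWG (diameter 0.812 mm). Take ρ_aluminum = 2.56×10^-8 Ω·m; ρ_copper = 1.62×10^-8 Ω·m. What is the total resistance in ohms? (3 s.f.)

Seg 1: A = 2.45 mm² = 2.450e-06 m²
R_1 = (2.56×10^-8)(55.4)/(2.450e-06) = 0.5789 Ω
Seg 2: A = π(d/2)² = π(6.4000e-04 m)² = 1.287e-06 m²
R_2 = (1.62×10^-8)(56.3)/(1.287e-06) = 0.7088 Ω
Seg 3: A = π(0.812/2 mm)² = π(4.0600e-04 m)² = 5.178e-07 m²
R_3 = (2.56×10^-8)(36.5)/(5.178e-07) = 1.804 Ω
R_total = R_1 + R_2 + R_3 = 3.09 Ω

3.09 Ω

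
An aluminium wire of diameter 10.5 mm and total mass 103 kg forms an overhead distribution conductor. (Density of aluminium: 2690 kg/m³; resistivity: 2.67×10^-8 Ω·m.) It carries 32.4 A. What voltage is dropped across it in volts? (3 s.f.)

4.42 V

A = π(d/2)² = π(5.2500e-03 m)² = 8.6590e-05 m²
L = m/(density·A) = 103/(2690×8.6590e-05) = 442.2 m
R = ρL/A = (2.67×10^-8)(442.2)/(8.6590e-05) = 0.1364 Ω
V = IR = 32.4 × 0.1364 = 4.42 V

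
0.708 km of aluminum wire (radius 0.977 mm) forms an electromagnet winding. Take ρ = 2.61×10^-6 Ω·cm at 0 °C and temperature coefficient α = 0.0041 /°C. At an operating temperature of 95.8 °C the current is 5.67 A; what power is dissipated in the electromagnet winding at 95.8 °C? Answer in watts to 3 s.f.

276 W

ρ = 2.61×10^-6 Ω·cm = 2.61×10^-8 Ω·m
A = πr² = π(9.7700e-04 m)² = 2.999e-06 m²
R₍0₎ = ρL/A = (2.61×10^-8)(708)/(2.999e-06) = 6.162 Ω
R₍95.8₎ = R₍0₎(1 + αΔT) = 6.162 × (1 + 0.0041×95.8) = 8.583 Ω
P = I²R = (5.67)² × 8.583 = 276 W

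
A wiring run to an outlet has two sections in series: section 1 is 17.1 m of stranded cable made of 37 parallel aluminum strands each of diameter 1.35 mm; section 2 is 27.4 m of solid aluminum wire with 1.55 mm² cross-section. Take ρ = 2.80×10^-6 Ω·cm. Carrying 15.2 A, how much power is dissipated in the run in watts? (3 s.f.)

116 W

ρ = 2.80×10^-6 Ω·cm = 2.80×10^-8 Ω·m
Section 1: A_strand = π(6.7500e-04)² = 1.431e-06 m²; R₁ = ρL/(N·A_s) = (2.80×10^-8)(17.1)/(37×1.431e-06) = 0.009041 Ω
Section 2: A = 1.55 mm² = 1.550e-06 m²
R₂ = (2.80×10^-8)(27.4)/(1.550e-06) = 0.495 Ω
R = R₁ + R₂ = 0.504 Ω
P = I²R = (15.2)² × 0.504 = 116 W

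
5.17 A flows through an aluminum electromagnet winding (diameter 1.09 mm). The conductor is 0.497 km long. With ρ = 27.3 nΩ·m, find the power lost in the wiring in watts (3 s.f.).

389 W

ρ = 27.3 nΩ·m = 2.73×10^-8 Ω·m
A = π(d/2)² = π(5.4500e-04 m)² = 9.331e-07 m²
R = ρL/A = (2.73×10^-8)(497)/(9.331e-07) = 14.54 Ω
P = I²R = (5.17)² × 14.54 = 389 W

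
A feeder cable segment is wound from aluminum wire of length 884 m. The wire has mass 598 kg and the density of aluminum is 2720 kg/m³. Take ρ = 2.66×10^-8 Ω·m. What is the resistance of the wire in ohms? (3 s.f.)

A = m/(density·L) = 598/(2720×884) = 2.4870e-04 m²
R = ρL/A = (2.66×10^-8)(884)/(2.4870e-04) = 0.0945 Ω

0.0945 Ω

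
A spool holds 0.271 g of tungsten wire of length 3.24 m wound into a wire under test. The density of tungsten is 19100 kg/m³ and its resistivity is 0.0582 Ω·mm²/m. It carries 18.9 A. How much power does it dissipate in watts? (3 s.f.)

15400 W

ρ = 0.0582 Ω·mm²/m = 5.82×10^-8 Ω·m
A = m/(density·L) = 2.710×10^-4/(19100×3.24) = 4.3792e-09 m²
R = ρL/A = (5.82×10^-8)(3.24)/(4.3792e-09) = 43.06 Ω
P = I²R = (18.9)² × 43.06 = 15400 W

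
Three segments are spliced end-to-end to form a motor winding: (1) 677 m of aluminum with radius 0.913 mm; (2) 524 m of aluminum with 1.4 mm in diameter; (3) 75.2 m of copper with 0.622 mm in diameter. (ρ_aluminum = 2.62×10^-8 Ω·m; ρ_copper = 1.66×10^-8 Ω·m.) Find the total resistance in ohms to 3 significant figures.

Seg 1: A = πr² = π(9.1300e-04 m)² = 2.619e-06 m²
R_1 = (2.62×10^-8)(677)/(2.619e-06) = 6.773 Ω
Seg 2: A = π(d/2)² = π(7.0000e-04 m)² = 1.539e-06 m²
R_2 = (2.62×10^-8)(524)/(1.539e-06) = 8.918 Ω
Seg 3: A = π(d/2)² = π(3.1100e-04 m)² = 3.039e-07 m²
R_3 = (1.66×10^-8)(75.2)/(3.039e-07) = 4.108 Ω
R_total = R_1 + R_2 + R_3 = 19.8 Ω

19.8 Ω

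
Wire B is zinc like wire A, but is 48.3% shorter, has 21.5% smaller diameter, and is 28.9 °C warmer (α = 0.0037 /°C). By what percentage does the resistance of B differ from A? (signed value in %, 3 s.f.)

-7.13%

R ∝ ρL/d² with ρ ∝ (1+αΔT), so R_B/R_A = (1 − 48.3/100) × (1 − 21.5/100)⁻² × (1 + 0.0037×28.9)
= 0.517 × 1.623 × 1.107 = 0.9287
(R_B − R_A)/R_A = 0.9287 − 1 = -7.13%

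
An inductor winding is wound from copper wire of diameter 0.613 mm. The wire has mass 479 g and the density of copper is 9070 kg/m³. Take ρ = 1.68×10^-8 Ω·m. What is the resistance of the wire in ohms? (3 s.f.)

A = π(d/2)² = π(3.0650e-04 m)² = 2.9513e-07 m²
L = m/(density·A) = 0.479/(9070×2.9513e-07) = 178.9 m
R = ρL/A = (1.68×10^-8)(178.9)/(2.9513e-07) = 10.2 Ω

10.2 Ω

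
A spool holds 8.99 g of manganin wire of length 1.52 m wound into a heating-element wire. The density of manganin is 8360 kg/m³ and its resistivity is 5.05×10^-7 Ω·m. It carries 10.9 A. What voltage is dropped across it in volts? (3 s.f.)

11.8 V

A = m/(density·L) = 0.00899/(8360×1.52) = 7.0747e-07 m²
R = ρL/A = (5.05×10^-7)(1.52)/(7.0747e-07) = 1.085 Ω
V = IR = 10.9 × 1.085 = 11.8 V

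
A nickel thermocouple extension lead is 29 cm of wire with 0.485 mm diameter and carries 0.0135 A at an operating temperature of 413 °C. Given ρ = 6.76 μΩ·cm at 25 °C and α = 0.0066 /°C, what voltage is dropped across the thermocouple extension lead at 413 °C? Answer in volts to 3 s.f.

ρ = 6.76 μΩ·cm = 6.76×10^-8 Ω·m
A = π(d/2)² = π(2.4250e-04 m)² = 1.847e-07 m²
R₍25₎ = ρL/A = (6.76×10^-8)(0.29)/(1.847e-07) = 0.1061 Ω
R₍413₎ = R₍25₎(1 + αΔT) = 0.1061 × (1 + 0.0066×388) = 0.3778 Ω
V = IR = 0.0135 × 0.3778 = 0.00510 V

0.00510 V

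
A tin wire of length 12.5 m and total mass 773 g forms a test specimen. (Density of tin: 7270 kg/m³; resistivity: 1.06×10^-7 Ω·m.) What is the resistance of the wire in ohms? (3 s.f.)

A = m/(density·L) = 0.773/(7270×12.5) = 8.5062e-06 m²
R = ρL/A = (1.06×10^-7)(12.5)/(8.5062e-06) = 0.156 Ω

0.156 Ω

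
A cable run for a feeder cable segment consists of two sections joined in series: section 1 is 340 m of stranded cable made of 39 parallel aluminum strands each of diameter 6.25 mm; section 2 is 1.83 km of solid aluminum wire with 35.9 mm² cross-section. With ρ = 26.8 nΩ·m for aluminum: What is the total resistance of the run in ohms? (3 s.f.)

ρ = 26.8 nΩ·m = 2.68×10^-8 Ω·m
Section 1: A_strand = π(3.1250e-03)² = 3.068e-05 m²; R₁ = ρL/(N·A_s) = (2.68×10^-8)(340)/(39×3.068e-05) = 0.007616 Ω
Section 2: A = 35.9 mm² = 3.590e-05 m²
R₂ = (2.68×10^-8)(1830)/(3.590e-05) = 1.366 Ω
R = R₁ + R₂ = 1.37 Ω

1.37 Ω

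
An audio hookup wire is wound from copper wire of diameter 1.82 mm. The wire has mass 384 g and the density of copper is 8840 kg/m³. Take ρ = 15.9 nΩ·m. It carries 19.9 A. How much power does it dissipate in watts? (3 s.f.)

40.4 W

ρ = 15.9 nΩ·m = 1.59×10^-8 Ω·m
A = π(d/2)² = π(9.1000e-04 m)² = 2.6016e-06 m²
L = m/(density·A) = 0.384/(8840×2.6016e-06) = 16.7 m
R = ρL/A = (1.59×10^-8)(16.7)/(2.6016e-06) = 0.102 Ω
P = I²R = (19.9)² × 0.102 = 40.4 W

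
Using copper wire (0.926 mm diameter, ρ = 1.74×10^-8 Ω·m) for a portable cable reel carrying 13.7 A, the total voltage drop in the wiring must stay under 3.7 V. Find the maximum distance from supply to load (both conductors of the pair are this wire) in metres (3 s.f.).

5.23 m

A = π(d/2)² = π(4.6300e-04 m)² = 6.735e-07 m²
L_max = V_max·A/(2·ρI) = (3.7)(6.735e-07)/(2×1.74×10^-8×13.7) = 5.23 m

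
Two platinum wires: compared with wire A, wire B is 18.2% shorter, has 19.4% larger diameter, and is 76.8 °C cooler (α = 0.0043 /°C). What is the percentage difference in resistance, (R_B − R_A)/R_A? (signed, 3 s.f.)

R ∝ ρL/d² with ρ ∝ (1+αΔT), so R_B/R_A = (1 − 18.2/100) × (1 + 19.4/100)⁻² × (1 − 0.0043×76.8)
= 0.818 × 0.7014 × 0.6698 = 0.3843
(R_B − R_A)/R_A = 0.3843 − 1 = -61.6%

-61.6%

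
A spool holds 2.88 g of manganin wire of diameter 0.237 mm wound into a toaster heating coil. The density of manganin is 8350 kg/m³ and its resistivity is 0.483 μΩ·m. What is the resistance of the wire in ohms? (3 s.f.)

ρ = 0.483 μΩ·m = 4.83×10^-7 Ω·m
A = π(d/2)² = π(1.1850e-04 m)² = 4.4115e-08 m²
L = m/(density·A) = 0.00288/(8350×4.4115e-08) = 7.818 m
R = ρL/A = (4.83×10^-7)(7.818)/(4.4115e-08) = 85.6 Ω

85.6 Ω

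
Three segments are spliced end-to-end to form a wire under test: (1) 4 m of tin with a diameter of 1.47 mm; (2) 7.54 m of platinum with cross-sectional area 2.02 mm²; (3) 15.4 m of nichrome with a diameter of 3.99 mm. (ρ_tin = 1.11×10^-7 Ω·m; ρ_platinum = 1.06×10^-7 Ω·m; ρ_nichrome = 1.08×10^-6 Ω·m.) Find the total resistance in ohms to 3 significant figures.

1.99 Ω

Seg 1: A = π(d/2)² = π(7.3500e-04 m)² = 1.697e-06 m²
R_1 = (1.11×10^-7)(4)/(1.697e-06) = 0.2616 Ω
Seg 2: A = 2.02 mm² = 2.020e-06 m²
R_2 = (1.06×10^-7)(7.54)/(2.020e-06) = 0.3957 Ω
Seg 3: A = π(d/2)² = π(1.9950e-03 m)² = 1.250e-05 m²
R_3 = (1.08×10^-6)(15.4)/(1.250e-05) = 1.33 Ω
R_total = R_1 + R_2 + R_3 = 1.99 Ω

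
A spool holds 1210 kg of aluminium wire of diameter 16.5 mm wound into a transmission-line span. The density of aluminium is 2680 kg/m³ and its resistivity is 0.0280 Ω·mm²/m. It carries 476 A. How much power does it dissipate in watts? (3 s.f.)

62600 W

ρ = 0.0280 Ω·mm²/m = 2.80×10^-8 Ω·m
A = π(d/2)² = π(8.2500e-03 m)² = 2.1382e-04 m²
L = m/(density·A) = 1210/(2680×2.1382e-04) = 2112 m
R = ρL/A = (2.80×10^-8)(2112)/(2.1382e-04) = 0.2765 Ω
P = I²R = (476)² × 0.2765 = 62600 W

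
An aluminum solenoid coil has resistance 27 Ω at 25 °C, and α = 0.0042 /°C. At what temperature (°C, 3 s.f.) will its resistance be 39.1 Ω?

132 °C

R = R₀(1 + α(T − T₀)) ⇒ T = T₀ + (R/R₀ − 1)/α
T = 25 + (39.1/27 − 1)/0.0042 = 25 + (0.4481)/0.0042 = 132 °C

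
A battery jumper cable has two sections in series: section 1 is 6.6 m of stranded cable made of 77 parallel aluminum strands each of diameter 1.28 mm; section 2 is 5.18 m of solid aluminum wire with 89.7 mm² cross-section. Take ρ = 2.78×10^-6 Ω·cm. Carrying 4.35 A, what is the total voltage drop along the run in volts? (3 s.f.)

0.0150 V

ρ = 2.78×10^-6 Ω·cm = 2.78×10^-8 Ω·m
Section 1: A_strand = π(6.4000e-04)² = 1.287e-06 m²; R₁ = ρL/(N·A_s) = (2.78×10^-8)(6.6)/(77×1.287e-06) = 0.001852 Ω
Section 2: A = 89.7 mm² = 8.970e-05 m²
R₂ = (2.78×10^-8)(5.18)/(8.970e-05) = 0.001605 Ω
R = R₁ + R₂ = 0.003457 Ω
V = IR = 4.35 × 0.003457 = 0.0150 V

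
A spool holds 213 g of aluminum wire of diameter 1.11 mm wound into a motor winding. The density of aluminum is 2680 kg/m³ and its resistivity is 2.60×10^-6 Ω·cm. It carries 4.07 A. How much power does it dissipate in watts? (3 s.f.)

ρ = 2.60×10^-6 Ω·cm = 2.60×10^-8 Ω·m
A = π(d/2)² = π(5.5500e-04 m)² = 9.6769e-07 m²
L = m/(density·A) = 0.213/(2680×9.6769e-07) = 82.13 m
R = ρL/A = (2.60×10^-8)(82.13)/(9.6769e-07) = 2.207 Ω
P = I²R = (4.07)² × 2.207 = 36.6 W

36.6 W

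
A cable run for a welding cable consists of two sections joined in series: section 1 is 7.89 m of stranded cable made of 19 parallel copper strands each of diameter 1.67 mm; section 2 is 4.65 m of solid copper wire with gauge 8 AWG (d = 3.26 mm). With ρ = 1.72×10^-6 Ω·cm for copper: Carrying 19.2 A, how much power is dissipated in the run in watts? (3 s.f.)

4.73 W

ρ = 1.72×10^-6 Ω·cm = 1.72×10^-8 Ω·m
Section 1: A_strand = π(8.3500e-04)² = 2.190e-06 m²; R₁ = ρL/(N·A_s) = (1.72×10^-8)(7.89)/(19×2.190e-06) = 0.003261 Ω
Section 2: A = π(3.26/2 mm)² = π(1.6300e-03 m)² = 8.347e-06 m²
R₂ = (1.72×10^-8)(4.65)/(8.347e-06) = 0.009582 Ω
R = R₁ + R₂ = 0.01284 Ω
P = I²R = (19.2)² × 0.01284 = 4.73 W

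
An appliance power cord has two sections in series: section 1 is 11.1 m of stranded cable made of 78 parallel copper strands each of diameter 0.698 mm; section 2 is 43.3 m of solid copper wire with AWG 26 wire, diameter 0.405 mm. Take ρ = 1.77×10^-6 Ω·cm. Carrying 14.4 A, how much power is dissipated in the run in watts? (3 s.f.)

1230 W

ρ = 1.77×10^-6 Ω·cm = 1.77×10^-8 Ω·m
Section 1: A_strand = π(3.4900e-04)² = 3.826e-07 m²; R₁ = ρL/(N·A_s) = (1.77×10^-8)(11.1)/(78×3.826e-07) = 0.006583 Ω
Section 2: A = π(0.405/2 mm)² = π(2.0250e-04 m)² = 1.288e-07 m²
R₂ = (1.77×10^-8)(43.3)/(1.288e-07) = 5.949 Ω
R = R₁ + R₂ = 5.956 Ω
P = I²R = (14.4)² × 5.956 = 1230 W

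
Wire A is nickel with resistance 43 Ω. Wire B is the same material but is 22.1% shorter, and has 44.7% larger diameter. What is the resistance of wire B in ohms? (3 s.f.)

R ∝ L/d², so R_B/R_A = (1 − 22.1/100) × (1 + 44.7/100)⁻²
= 0.779 × 0.4776 = 0.372
R_B = 0.372 × 43 = 16.0 Ω

16.0 Ω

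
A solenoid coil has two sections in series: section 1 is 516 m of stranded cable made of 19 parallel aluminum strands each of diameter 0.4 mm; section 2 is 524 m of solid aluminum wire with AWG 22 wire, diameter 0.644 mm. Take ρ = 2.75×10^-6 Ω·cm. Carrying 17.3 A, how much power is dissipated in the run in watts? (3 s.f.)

ρ = 2.75×10^-6 Ω·cm = 2.75×10^-8 Ω·m
Section 1: A_strand = π(2.0000e-04)² = 1.257e-07 m²; R₁ = ρL/(N·A_s) = (2.75×10^-8)(516)/(19×1.257e-07) = 5.943 Ω
Section 2: A = π(0.644/2 mm)² = π(3.2200e-04 m)² = 3.257e-07 m²
R₂ = (2.75×10^-8)(524)/(3.257e-07) = 44.24 Ω
R = R₁ + R₂ = 50.18 Ω
P = I²R = (17.3)² × 50.18 = 15000 W

15000 W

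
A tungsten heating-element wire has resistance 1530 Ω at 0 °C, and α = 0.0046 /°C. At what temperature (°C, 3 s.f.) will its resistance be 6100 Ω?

R = R₀(1 + α(T − T₀)) ⇒ T = T₀ + (R/R₀ − 1)/α
T = 0 + (6100/1530 − 1)/0.0046 = 0 + (2.987)/0.0046 = 649 °C

649 °C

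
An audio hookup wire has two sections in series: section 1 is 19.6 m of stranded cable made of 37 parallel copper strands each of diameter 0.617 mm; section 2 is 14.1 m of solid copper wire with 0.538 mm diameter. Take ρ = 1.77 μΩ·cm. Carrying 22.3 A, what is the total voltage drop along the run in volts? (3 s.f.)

25.2 V

ρ = 1.77 μΩ·cm = 1.77×10^-8 Ω·m
Section 1: A_strand = π(3.0850e-04)² = 2.990e-07 m²; R₁ = ρL/(N·A_s) = (1.77×10^-8)(19.6)/(37×2.990e-07) = 0.03136 Ω
Section 2: A = π(d/2)² = π(2.6900e-04 m)² = 2.273e-07 m²
R₂ = (1.77×10^-8)(14.1)/(2.273e-07) = 1.098 Ω
R = R₁ + R₂ = 1.129 Ω
V = IR = 22.3 × 1.129 = 25.2 V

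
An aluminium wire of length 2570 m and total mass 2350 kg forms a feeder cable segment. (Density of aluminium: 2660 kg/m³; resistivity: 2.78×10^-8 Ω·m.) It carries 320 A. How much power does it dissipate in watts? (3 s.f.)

21300 W

A = m/(density·L) = 2350/(2660×2570) = 3.4376e-04 m²
R = ρL/A = (2.78×10^-8)(2570)/(3.4376e-04) = 0.2078 Ω
P = I²R = (320)² × 0.2078 = 21300 W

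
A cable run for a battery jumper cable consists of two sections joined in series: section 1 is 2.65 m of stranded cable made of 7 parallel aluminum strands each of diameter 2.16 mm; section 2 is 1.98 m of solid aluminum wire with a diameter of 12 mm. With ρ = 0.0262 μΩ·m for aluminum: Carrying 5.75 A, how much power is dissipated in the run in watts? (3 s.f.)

ρ = 0.0262 μΩ·m = 2.62×10^-8 Ω·m
Section 1: A_strand = π(1.0800e-03)² = 3.664e-06 m²; R₁ = ρL/(N·A_s) = (2.62×10^-8)(2.65)/(7×3.664e-06) = 0.002707 Ω
Section 2: A = π(d/2)² = π(6.0000e-03 m)² = 1.131e-04 m²
R₂ = (2.62×10^-8)(1.98)/(1.131e-04) = 4.587×10^-4 Ω
R = R₁ + R₂ = 0.003165 Ω
P = I²R = (5.75)² × 0.003165 = 0.105 W

0.105 W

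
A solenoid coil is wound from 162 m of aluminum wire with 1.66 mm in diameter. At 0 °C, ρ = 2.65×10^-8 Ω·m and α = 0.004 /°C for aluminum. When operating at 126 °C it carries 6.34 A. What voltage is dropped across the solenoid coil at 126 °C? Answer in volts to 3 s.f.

18.9 V

A = π(d/2)² = π(8.3000e-04 m)² = 2.164e-06 m²
R₍0₎ = ρL/A = (2.65×10^-8)(162)/(2.164e-06) = 1.984 Ω
R₍126₎ = R₍0₎(1 + αΔT) = 1.984 × (1 + 0.004×126) = 2.983 Ω
V = IR = 6.34 × 2.983 = 18.9 V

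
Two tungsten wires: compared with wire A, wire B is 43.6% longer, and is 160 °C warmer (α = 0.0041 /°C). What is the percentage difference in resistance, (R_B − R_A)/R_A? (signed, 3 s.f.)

R ∝ ρL/d² with ρ ∝ (1+αΔT), so R_B/R_A = (1 + 43.6/100) × (1 + 0.0041×160)
= 1.436 × 1.656 = 2.378
(R_B − R_A)/R_A = 2.378 − 1 = 138%

138%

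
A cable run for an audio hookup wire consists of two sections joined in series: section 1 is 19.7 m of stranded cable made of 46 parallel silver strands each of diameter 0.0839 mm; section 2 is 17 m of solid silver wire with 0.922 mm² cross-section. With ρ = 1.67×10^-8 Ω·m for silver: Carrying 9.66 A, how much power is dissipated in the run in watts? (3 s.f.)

Section 1: A_strand = π(4.1950e-05)² = 5.529e-09 m²; R₁ = ρL/(N·A_s) = (1.67×10^-8)(19.7)/(46×5.529e-09) = 1.294 Ω
Section 2: A = 0.922 mm² = 9.220e-07 m²
R₂ = (1.67×10^-8)(17)/(9.220e-07) = 0.3079 Ω
R = R₁ + R₂ = 1.602 Ω
P = I²R = (9.66)² × 1.602 = 149 W

149 W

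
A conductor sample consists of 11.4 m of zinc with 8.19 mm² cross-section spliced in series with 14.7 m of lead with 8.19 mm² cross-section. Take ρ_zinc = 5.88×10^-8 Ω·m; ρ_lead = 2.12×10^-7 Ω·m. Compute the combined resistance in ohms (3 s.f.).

0.462 Ω

Segment 1: A = 8.19 mm² = 8.190e-06 m²
R₁ = ρL/A = (5.88×10^-8)(11.4)/(8.190e-06) = 0.08185 Ω
R₂ = (2.12×10^-7)(14.7)/(8.190e-06) = 0.3805 Ω
R = R₁ + R₂ = 0.462 Ω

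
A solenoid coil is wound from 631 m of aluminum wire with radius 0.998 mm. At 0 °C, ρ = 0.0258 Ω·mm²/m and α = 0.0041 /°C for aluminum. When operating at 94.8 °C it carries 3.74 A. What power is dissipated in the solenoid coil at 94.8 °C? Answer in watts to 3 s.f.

101 W

ρ = 0.0258 Ω·mm²/m = 2.58×10^-8 Ω·m
A = πr² = π(9.9800e-04 m)² = 3.129e-06 m²
R₍0₎ = ρL/A = (2.58×10^-8)(631)/(3.129e-06) = 5.203 Ω
R₍94.8₎ = R₍0₎(1 + αΔT) = 5.203 × (1 + 0.0041×94.8) = 7.225 Ω
P = I²R = (3.74)² × 7.225 = 101 W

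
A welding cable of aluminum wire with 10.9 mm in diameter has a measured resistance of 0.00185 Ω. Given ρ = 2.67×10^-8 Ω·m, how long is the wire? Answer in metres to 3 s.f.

A = π(d/2)² = π(5.4500e-03 m)² = 9.331e-05 m²
L = RA/ρ = (0.00185)(9.331e-05)/(2.67×10^-8) = 6.47 m

6.47 m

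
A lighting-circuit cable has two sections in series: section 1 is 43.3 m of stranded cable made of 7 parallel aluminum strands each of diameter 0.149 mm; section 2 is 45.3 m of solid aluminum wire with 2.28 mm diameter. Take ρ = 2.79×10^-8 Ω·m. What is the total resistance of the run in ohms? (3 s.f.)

Section 1: A_strand = π(7.4500e-05)² = 1.744e-08 m²; R₁ = ρL/(N·A_s) = (2.79×10^-8)(43.3)/(7×1.744e-08) = 9.898 Ω
Section 2: A = π(d/2)² = π(1.1400e-03 m)² = 4.083e-06 m²
R₂ = (2.79×10^-8)(45.3)/(4.083e-06) = 0.3096 Ω
R = R₁ + R₂ = 10.2 Ω

10.2 Ω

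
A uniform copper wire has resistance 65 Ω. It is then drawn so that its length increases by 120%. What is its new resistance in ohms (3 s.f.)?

k = 1 + 120/100 = 2.2; volume constant ⇒ A' = A/k, so R' = k²R.
R' = 4.84 × 65 = 315 Ω

315 Ω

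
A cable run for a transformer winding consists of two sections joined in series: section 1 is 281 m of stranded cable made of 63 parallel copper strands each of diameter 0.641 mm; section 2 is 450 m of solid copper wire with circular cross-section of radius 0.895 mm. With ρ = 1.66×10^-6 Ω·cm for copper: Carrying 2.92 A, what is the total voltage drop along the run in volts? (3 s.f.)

9.34 V

ρ = 1.66×10^-6 Ω·cm = 1.66×10^-8 Ω·m
Section 1: A_strand = π(3.2050e-04)² = 3.227e-07 m²; R₁ = ρL/(N·A_s) = (1.66×10^-8)(281)/(63×3.227e-07) = 0.2294 Ω
Section 2: A = πr² = π(8.9500e-04 m)² = 2.516e-06 m²
R₂ = (1.66×10^-8)(450)/(2.516e-06) = 2.968 Ω
R = R₁ + R₂ = 3.198 Ω
V = IR = 2.92 × 3.198 = 9.34 V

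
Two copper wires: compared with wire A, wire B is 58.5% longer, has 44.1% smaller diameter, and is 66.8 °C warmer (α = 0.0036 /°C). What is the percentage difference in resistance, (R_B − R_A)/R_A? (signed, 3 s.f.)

R ∝ ρL/d² with ρ ∝ (1+αΔT), so R_B/R_A = (1 + 58.5/100) × (1 − 44.1/100)⁻² × (1 + 0.0036×66.8)
= 1.585 × 3.2 × 1.24 = 6.292
(R_B − R_A)/R_A = 6.292 − 1 = 529%

529%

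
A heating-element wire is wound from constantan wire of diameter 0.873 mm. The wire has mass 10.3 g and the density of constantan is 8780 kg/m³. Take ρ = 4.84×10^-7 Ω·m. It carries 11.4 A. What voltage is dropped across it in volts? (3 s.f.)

18.1 V

A = π(d/2)² = π(4.3650e-04 m)² = 5.9857e-07 m²
L = m/(density·A) = 0.0103/(8780×5.9857e-07) = 1.96 m
R = ρL/A = (4.84×10^-7)(1.96)/(5.9857e-07) = 1.585 Ω
V = IR = 11.4 × 1.585 = 18.1 V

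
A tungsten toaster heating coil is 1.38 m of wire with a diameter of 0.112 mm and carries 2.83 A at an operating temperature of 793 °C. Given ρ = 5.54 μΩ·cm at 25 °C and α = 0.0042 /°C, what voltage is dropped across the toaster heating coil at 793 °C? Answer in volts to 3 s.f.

92.8 V

ρ = 5.54 μΩ·cm = 5.54×10^-8 Ω·m
A = π(d/2)² = π(5.6000e-05 m)² = 9.852e-09 m²
R₍25₎ = ρL/A = (5.54×10^-8)(1.38)/(9.852e-09) = 7.76 Ω
R₍793₎ = R₍25₎(1 + αΔT) = 7.76 × (1 + 0.0042×768) = 32.79 Ω
V = IR = 2.83 × 32.79 = 92.8 V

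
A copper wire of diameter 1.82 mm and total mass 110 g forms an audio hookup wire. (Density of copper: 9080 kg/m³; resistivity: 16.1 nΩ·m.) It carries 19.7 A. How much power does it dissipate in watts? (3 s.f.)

ρ = 16.1 nΩ·m = 1.61×10^-8 Ω·m
A = π(d/2)² = π(9.1000e-04 m)² = 2.6016e-06 m²
L = m/(density·A) = 0.11/(9080×2.6016e-06) = 4.657 m
R = ρL/A = (1.61×10^-8)(4.657)/(2.6016e-06) = 0.02882 Ω
P = I²R = (19.7)² × 0.02882 = 11.2 W

11.2 W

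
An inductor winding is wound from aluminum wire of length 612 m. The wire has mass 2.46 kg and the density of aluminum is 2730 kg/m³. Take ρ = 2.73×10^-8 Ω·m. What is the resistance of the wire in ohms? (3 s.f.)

11.3 Ω

A = m/(density·L) = 2.46/(2730×612) = 1.4724e-06 m²
R = ρL/A = (2.73×10^-8)(612)/(1.4724e-06) = 11.3 Ω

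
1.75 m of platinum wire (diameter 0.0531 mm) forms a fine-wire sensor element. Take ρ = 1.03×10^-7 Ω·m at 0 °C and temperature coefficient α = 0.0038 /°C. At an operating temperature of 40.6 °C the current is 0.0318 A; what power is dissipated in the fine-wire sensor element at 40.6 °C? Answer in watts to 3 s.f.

A = π(d/2)² = π(2.6550e-05 m)² = 2.215e-09 m²
R₍0₎ = ρL/A = (1.03×10^-7)(1.75)/(2.215e-09) = 81.39 Ω
R₍40.6₎ = R₍0₎(1 + αΔT) = 81.39 × (1 + 0.0038×40.6) = 93.95 Ω
P = I²R = (0.0318)² × 93.95 = 0.0950 W

0.0950 W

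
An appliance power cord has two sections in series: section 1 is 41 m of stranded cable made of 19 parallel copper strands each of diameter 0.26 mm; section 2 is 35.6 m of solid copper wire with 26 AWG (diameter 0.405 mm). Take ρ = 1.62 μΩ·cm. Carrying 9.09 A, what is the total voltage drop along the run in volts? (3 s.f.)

46.7 V

ρ = 1.62 μΩ·cm = 1.62×10^-8 Ω·m
Section 1: A_strand = π(1.3000e-04)² = 5.309e-08 m²; R₁ = ρL/(N·A_s) = (1.62×10^-8)(41)/(19×5.309e-08) = 0.6584 Ω
Section 2: A = π(0.405/2 mm)² = π(2.0250e-04 m)² = 1.288e-07 m²
R₂ = (1.62×10^-8)(35.6)/(1.288e-07) = 4.477 Ω
R = R₁ + R₂ = 5.135 Ω
V = IR = 9.09 × 5.135 = 46.7 V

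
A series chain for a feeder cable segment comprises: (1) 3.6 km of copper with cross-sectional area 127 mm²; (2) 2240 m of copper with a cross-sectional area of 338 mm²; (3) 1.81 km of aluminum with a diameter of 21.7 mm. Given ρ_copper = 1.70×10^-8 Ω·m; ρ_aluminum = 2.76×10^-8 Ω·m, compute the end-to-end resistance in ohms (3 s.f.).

0.730 Ω

Seg 1: A = 127 mm² = 1.270e-04 m²
R_1 = (1.70×10^-8)(3600)/(1.270e-04) = 0.4819 Ω
Seg 2: A = 338 mm² = 3.380e-04 m²
R_2 = (1.70×10^-8)(2240)/(3.380e-04) = 0.1127 Ω
Seg 3: A = π(d/2)² = π(1.0850e-02 m)² = 3.698e-04 m²
R_3 = (2.76×10^-8)(1810)/(3.698e-04) = 0.1351 Ω
R_total = R_1 + R_2 + R_3 = 0.730 Ω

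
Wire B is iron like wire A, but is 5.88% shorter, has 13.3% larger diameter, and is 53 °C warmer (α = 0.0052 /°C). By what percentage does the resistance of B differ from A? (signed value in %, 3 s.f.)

-6.47%

R ∝ ρL/d² with ρ ∝ (1+αΔT), so R_B/R_A = (1 − 5.88/100) × (1 + 13.3/100)⁻² × (1 + 0.0052×53)
= 0.9412 × 0.779 × 1.276 = 0.9353
(R_B − R_A)/R_A = 0.9353 − 1 = -6.47%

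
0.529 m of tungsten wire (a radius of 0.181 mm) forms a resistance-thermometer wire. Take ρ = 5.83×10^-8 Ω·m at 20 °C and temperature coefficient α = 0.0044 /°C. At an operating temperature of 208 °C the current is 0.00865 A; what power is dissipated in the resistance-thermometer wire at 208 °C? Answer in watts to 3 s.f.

4.10×10^-5 W

A = πr² = π(1.8100e-04 m)² = 1.029e-07 m²
R₍20₎ = ρL/A = (5.83×10^-8)(0.529)/(1.029e-07) = 0.2997 Ω
R₍208₎ = R₍20₎(1 + αΔT) = 0.2997 × (1 + 0.0044×188) = 0.5475 Ω
P = I²R = (0.00865)² × 0.5475 = 4.10×10^-5 W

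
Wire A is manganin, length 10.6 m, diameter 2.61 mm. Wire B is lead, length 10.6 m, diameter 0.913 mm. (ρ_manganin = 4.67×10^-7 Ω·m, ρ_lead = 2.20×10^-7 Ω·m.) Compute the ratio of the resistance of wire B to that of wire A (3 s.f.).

3.85

R ∝ ρL/d², so R_B/R_A = (ρ_B/ρ_A) × (d_A/d_B)²
= (2.20×10^-7/4.67×10^-7) × (2.61/0.913)² = 3.85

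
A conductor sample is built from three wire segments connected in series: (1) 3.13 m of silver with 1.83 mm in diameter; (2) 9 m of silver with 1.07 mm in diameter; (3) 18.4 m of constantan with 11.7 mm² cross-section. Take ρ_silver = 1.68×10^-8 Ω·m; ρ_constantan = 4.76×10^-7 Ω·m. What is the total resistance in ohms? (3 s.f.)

Seg 1: A = π(d/2)² = π(9.1500e-04 m)² = 2.630e-06 m²
R_1 = (1.68×10^-8)(3.13)/(2.630e-06) = 0.01999 Ω
Seg 2: A = π(d/2)² = π(5.3500e-04 m)² = 8.992e-07 m²
R_2 = (1.68×10^-8)(9)/(8.992e-07) = 0.1681 Ω
Seg 3: A = 11.7 mm² = 1.170e-05 m²
R_3 = (4.76×10^-7)(18.4)/(1.170e-05) = 0.7486 Ω
R_total = R_1 + R_2 + R_3 = 0.937 Ω

0.937 Ω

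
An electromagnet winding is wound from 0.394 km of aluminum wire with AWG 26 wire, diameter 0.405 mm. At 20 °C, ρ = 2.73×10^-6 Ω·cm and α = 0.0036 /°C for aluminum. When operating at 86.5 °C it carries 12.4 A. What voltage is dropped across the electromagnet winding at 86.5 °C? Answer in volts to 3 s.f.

ρ = 2.73×10^-6 Ω·cm = 2.73×10^-8 Ω·m
A = π(0.405/2 mm)² = π(2.0250e-04 m)² = 1.288e-07 m²
R₍20₎ = ρL/A = (2.73×10^-8)(394)/(1.288e-07) = 83.49 Ω
R₍86.5₎ = R₍20₎(1 + αΔT) = 83.49 × (1 + 0.0036×66.5) = 103.5 Ω
V = IR = 12.4 × 103.5 = 1280 V

1280 V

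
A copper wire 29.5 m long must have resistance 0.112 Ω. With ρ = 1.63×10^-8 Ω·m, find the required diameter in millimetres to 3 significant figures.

2.34 mm

A = ρL/R = (1.63×10^-8)(29.5)/(0.112) = 4.293e-06 m²
d = 2√(A/π) = 2.338e-03 m = 2.34 mm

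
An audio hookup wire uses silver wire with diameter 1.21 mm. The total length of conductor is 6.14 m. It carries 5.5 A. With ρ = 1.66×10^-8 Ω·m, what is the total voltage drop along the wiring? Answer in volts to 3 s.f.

A = π(d/2)² = π(6.0500e-04 m)² = 1.150e-06 m²
R = ρL/A = (1.66×10^-8)(6.14)/(1.150e-06) = 0.08864 Ω
V = IR = 5.5 × 0.08864 = 0.488 V

0.488 V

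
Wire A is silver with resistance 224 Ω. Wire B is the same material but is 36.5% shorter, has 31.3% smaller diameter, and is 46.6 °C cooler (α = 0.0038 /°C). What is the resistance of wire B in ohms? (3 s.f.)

248 Ω

R ∝ ρL/d² with ρ ∝ (1+αΔT), so R_B/R_A = (1 − 36.5/100) × (1 − 31.3/100)⁻² × (1 − 0.0038×46.6)
= 0.635 × 2.119 × 0.8229 = 1.107
R_B = 1.107 × 224 = 248 Ω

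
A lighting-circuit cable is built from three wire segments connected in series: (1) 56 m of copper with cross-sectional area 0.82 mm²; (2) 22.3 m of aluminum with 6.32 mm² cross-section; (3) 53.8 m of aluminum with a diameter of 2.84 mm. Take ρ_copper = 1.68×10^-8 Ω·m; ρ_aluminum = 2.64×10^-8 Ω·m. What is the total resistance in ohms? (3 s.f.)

Seg 1: A = 0.82 mm² = 8.200e-07 m²
R_1 = (1.68×10^-8)(56)/(8.200e-07) = 1.147 Ω
Seg 2: A = 6.32 mm² = 6.320e-06 m²
R_2 = (2.64×10^-8)(22.3)/(6.320e-06) = 0.09315 Ω
Seg 3: A = π(d/2)² = π(1.4200e-03 m)² = 6.335e-06 m²
R_3 = (2.64×10^-8)(53.8)/(6.335e-06) = 0.2242 Ω
R_total = R_1 + R_2 + R_3 = 1.46 Ω

1.46 Ω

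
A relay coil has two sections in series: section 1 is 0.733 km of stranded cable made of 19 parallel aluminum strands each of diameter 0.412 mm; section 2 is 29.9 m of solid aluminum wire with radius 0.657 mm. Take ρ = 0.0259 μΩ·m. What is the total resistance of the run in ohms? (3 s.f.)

8.07 Ω

ρ = 0.0259 μΩ·m = 2.59×10^-8 Ω·m
Section 1: A_strand = π(2.0600e-04)² = 1.333e-07 m²; R₁ = ρL/(N·A_s) = (2.59×10^-8)(733)/(19×1.333e-07) = 7.495 Ω
Section 2: A = πr² = π(6.5700e-04 m)² = 1.356e-06 m²
R₂ = (2.59×10^-8)(29.9)/(1.356e-06) = 0.5711 Ω
R = R₁ + R₂ = 8.07 Ω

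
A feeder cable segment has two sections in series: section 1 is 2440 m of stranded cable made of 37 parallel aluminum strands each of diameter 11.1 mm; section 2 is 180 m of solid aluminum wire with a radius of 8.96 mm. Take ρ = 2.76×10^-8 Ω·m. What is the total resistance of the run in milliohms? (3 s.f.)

38.5 mΩ

Section 1: A_strand = π(5.5500e-03)² = 9.677e-05 m²; R₁ = ρL/(N·A_s) = (2.76×10^-8)(2440)/(37×9.677e-05) = 0.01881 Ω
Section 2: A = πr² = π(8.9600e-03 m)² = 2.522e-04 m²
R₂ = (2.76×10^-8)(180)/(2.522e-04) = 0.0197 Ω
R = R₁ + R₂ = 38.5 mΩ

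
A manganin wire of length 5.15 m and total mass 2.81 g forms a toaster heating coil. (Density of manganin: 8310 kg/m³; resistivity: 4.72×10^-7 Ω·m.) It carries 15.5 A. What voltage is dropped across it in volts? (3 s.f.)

A = m/(density·L) = 0.00281/(8310×5.15) = 6.5660e-08 m²
R = ρL/A = (4.72×10^-7)(5.15)/(6.5660e-08) = 37.02 Ω
V = IR = 15.5 × 37.02 = 574 V

574 V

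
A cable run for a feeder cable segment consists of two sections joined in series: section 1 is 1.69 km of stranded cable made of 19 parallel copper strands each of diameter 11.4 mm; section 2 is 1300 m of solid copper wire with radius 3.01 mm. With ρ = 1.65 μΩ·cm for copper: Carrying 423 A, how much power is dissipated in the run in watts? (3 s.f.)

1.37×10^5 W

ρ = 1.65 μΩ·cm = 1.65×10^-8 Ω·m
Section 1: A_strand = π(5.7000e-03)² = 1.021e-04 m²; R₁ = ρL/(N·A_s) = (1.65×10^-8)(1690)/(19×1.021e-04) = 0.01438 Ω
Section 2: A = πr² = π(3.0100e-03 m)² = 2.846e-05 m²
R₂ = (1.65×10^-8)(1300)/(2.846e-05) = 0.7536 Ω
R = R₁ + R₂ = 0.768 Ω
P = I²R = (423)² × 0.768 = 1.37×10^5 W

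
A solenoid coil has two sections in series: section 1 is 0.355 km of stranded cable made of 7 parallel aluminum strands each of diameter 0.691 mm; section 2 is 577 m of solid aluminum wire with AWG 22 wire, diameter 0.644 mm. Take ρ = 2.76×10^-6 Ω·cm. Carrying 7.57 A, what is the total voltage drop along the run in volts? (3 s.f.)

398 V

ρ = 2.76×10^-6 Ω·cm = 2.76×10^-8 Ω·m
Section 1: A_strand = π(3.4550e-04)² = 3.750e-07 m²; R₁ = ρL/(N·A_s) = (2.76×10^-8)(355)/(7×3.750e-07) = 3.732 Ω
Section 2: A = π(0.644/2 mm)² = π(3.2200e-04 m)² = 3.257e-07 m²
R₂ = (2.76×10^-8)(577)/(3.257e-07) = 48.89 Ω
R = R₁ + R₂ = 52.62 Ω
V = IR = 7.57 × 52.62 = 398 V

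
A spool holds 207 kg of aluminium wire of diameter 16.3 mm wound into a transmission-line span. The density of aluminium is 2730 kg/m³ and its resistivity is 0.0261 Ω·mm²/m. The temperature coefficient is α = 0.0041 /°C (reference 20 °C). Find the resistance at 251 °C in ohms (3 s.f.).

ρ = 0.0261 Ω·mm²/m = 2.61×10^-8 Ω·m
A = π(d/2)² = π(8.1500e-03 m)² = 2.0867e-04 m²
L = m/(density·A) = 207/(2730×2.0867e-04) = 363.4 m
R = ρL/A = (2.61×10^-8)(363.4)/(2.0867e-04) = 0.04545 Ω
R(251 °C) = 0.04545 × (1 + 0.0041×231) = 0.0885 Ω

0.0885 Ω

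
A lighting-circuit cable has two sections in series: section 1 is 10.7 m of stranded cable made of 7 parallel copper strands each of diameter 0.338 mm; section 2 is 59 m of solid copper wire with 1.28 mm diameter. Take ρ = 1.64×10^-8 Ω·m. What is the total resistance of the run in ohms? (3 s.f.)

Section 1: A_strand = π(1.6900e-04)² = 8.973e-08 m²; R₁ = ρL/(N·A_s) = (1.64×10^-8)(10.7)/(7×8.973e-08) = 0.2794 Ω
Section 2: A = π(d/2)² = π(6.4000e-04 m)² = 1.287e-06 m²
R₂ = (1.64×10^-8)(59)/(1.287e-06) = 0.7519 Ω
R = R₁ + R₂ = 1.03 Ω

1.03 Ω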